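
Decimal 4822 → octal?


Divide by 8 repeatedly:
4822 ÷ 8 = 602 remainder 6
602 ÷ 8 = 75 remainder 2
75 ÷ 8 = 9 remainder 3
9 ÷ 8 = 1 remainder 1
1 ÷ 8 = 0 remainder 1
Reading remainders bottom-up:
= 0o11326


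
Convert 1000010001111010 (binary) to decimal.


Positional values:
Bit 1: 1 × 2^1 = 2
Bit 3: 1 × 2^3 = 8
Bit 4: 1 × 2^4 = 16
Bit 5: 1 × 2^5 = 32
Bit 6: 1 × 2^6 = 64
Bit 10: 1 × 2^10 = 1024
Bit 15: 1 × 2^15 = 32768
Sum = 2 + 8 + 16 + 32 + 64 + 1024 + 32768
= 33914


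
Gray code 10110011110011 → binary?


Gray code: 10110011110011
MSB stays the same: 1
Each subsequent bit = prev_binary XOR current_gray:
  B[1] = 1 XOR 0 = 1
  B[2] = 1 XOR 1 = 0
  B[3] = 0 XOR 1 = 1
  B[4] = 1 XOR 0 = 1
  B[5] = 1 XOR 0 = 1
  B[6] = 1 XOR 1 = 0
  B[7] = 0 XOR 1 = 1
  B[8] = 1 XOR 1 = 0
  B[9] = 0 XOR 1 = 1
  B[10] = 1 XOR 0 = 1
  B[11] = 1 XOR 0 = 1
  B[12] = 1 XOR 1 = 0
  B[13] = 0 XOR 1 = 1
= 11011101011101 (14173 decimal)


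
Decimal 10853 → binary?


Divide by 2 repeatedly:
10853 ÷ 2 = 5426 remainder 1
5426 ÷ 2 = 2713 remainder 0
2713 ÷ 2 = 1356 remainder 1
1356 ÷ 2 = 678 remainder 0
678 ÷ 2 = 339 remainder 0
339 ÷ 2 = 169 remainder 1
169 ÷ 2 = 84 remainder 1
84 ÷ 2 = 42 remainder 0
42 ÷ 2 = 21 remainder 0
21 ÷ 2 = 10 remainder 1
10 ÷ 2 = 5 remainder 0
5 ÷ 2 = 2 remainder 1
2 ÷ 2 = 1 remainder 0
1 ÷ 2 = 0 remainder 1
Reading remainders bottom-up:
= 10101001100101


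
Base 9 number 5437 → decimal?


Positional values (base 9):
  7 × 9^0 = 7 × 1 = 7
  3 × 9^1 = 3 × 9 = 27
  4 × 9^2 = 4 × 81 = 324
  5 × 9^3 = 5 × 729 = 3645
Sum = 7 + 27 + 324 + 3645
= 4003


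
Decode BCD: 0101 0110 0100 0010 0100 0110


Each 4-bit group → digit:
  0101 → 5
  0110 → 6
  0100 → 4
  0010 → 2
  0100 → 4
  0110 → 6
= 564246


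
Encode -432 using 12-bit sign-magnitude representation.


Sign bit: 1 (negative)
Magnitude: 432 = 00110110000
= 100110110000


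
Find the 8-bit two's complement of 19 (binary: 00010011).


Original: 00010011
Step 1 - Invert all bits: 11101100
Step 2 - Add 1: 11101100 + 1
= 11101101 (represents -19)


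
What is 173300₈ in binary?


Each octal digit → 3 binary bits:
  1 = 001
  7 = 111
  3 = 011
  3 = 011
  0 = 000
  0 = 000
Concatenate: 001 111 011 011 000 000
= 001111011011000000


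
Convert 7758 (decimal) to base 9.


Divide by 9 repeatedly:
7758 ÷ 9 = 862 remainder 0
862 ÷ 9 = 95 remainder 7
95 ÷ 9 = 10 remainder 5
10 ÷ 9 = 1 remainder 1
1 ÷ 9 = 0 remainder 1
Reading remainders bottom-up:
= 11570


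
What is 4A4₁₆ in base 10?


Positional values:
Position 0: 4 × 16^0 = 4 × 1 = 4
Position 1: A × 16^1 = 10 × 16 = 160
Position 2: 4 × 16^2 = 4 × 256 = 1024
Sum = 4 + 160 + 1024
= 1188


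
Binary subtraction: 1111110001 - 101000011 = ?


Align and subtract column by column (LSB to MSB, borrowing when needed):
  1111110001
- 0101000011
  ----------
  col 0: (1 - 0 borrow-in) - 1 → 1 - 1 = 0, borrow out 0
  col 1: (0 - 0 borrow-in) - 1 → borrow from next column: (0+2) - 1 = 1, borrow out 1
  col 2: (0 - 1 borrow-in) - 0 → borrow from next column: (-1+2) - 0 = 1, borrow out 1
  col 3: (0 - 1 borrow-in) - 0 → borrow from next column: (-1+2) - 0 = 1, borrow out 1
  col 4: (1 - 1 borrow-in) - 0 → 0 - 0 = 0, borrow out 0
  col 5: (1 - 0 borrow-in) - 0 → 1 - 0 = 1, borrow out 0
  col 6: (1 - 0 borrow-in) - 1 → 1 - 1 = 0, borrow out 0
  col 7: (1 - 0 borrow-in) - 0 → 1 - 0 = 1, borrow out 0
  col 8: (1 - 0 borrow-in) - 1 → 1 - 1 = 0, borrow out 0
  col 9: (1 - 0 borrow-in) - 0 → 1 - 0 = 1, borrow out 0
Reading bits MSB→LSB: 1010101110
Strip leading zeros: 1010101110
= 1010101110


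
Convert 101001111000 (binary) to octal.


Group into 3-bit groups: 101001111000
  101 = 5
  001 = 1
  111 = 7
  000 = 0
= 0o5170


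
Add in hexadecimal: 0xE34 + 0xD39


Align and add column by column (LSB to MSB, each column mod 16 with carry):
  0E34
+ 0D39
  ----
  col 0: 4(4) + 9(9) + 0 (carry in) = 13 → D(13), carry out 0
  col 1: 3(3) + 3(3) + 0 (carry in) = 6 → 6(6), carry out 0
  col 2: E(14) + D(13) + 0 (carry in) = 27 → B(11), carry out 1
  col 3: 0(0) + 0(0) + 1 (carry in) = 1 → 1(1), carry out 0
Reading digits MSB→LSB: 1B6D
Strip leading zeros: 1B6D
= 0x1B6D


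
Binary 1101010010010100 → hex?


Group into 4-bit nibbles: 1101010010010100
  1101 = D
  0100 = 4
  1001 = 9
  0100 = 4
= 0xD494


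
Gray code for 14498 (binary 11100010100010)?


Binary: 11100010100010
Gray code: G = B XOR (B >> 1)
B >> 1 = 01110001010001
11100010100010 XOR 01110001010001:
  1 XOR 0 = 1
  1 XOR 1 = 0
  1 XOR 1 = 0
  0 XOR 1 = 1
  0 XOR 0 = 0
  0 XOR 0 = 0
  1 XOR 0 = 1
  0 XOR 1 = 1
  1 XOR 0 = 1
  0 XOR 1 = 1
  0 XOR 0 = 0
  0 XOR 0 = 0
  1 XOR 0 = 1
  0 XOR 1 = 1
= 10010011110011


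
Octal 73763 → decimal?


Positional values:
Position 0: 3 × 8^0 = 3
Position 1: 6 × 8^1 = 48
Position 2: 7 × 8^2 = 448
Position 3: 3 × 8^3 = 1536
Position 4: 7 × 8^4 = 28672
Sum = 3 + 48 + 448 + 1536 + 28672
= 30707


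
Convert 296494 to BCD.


Each digit → 4-bit binary:
  2 → 0010
  9 → 1001
  6 → 0110
  4 → 0100
  9 → 1001
  4 → 0100
= 0010 1001 0110 0100 1001 0100


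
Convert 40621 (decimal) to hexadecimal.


Divide by 16 repeatedly:
40621 ÷ 16 = 2538 remainder 13 (D)
2538 ÷ 16 = 158 remainder 10 (A)
158 ÷ 16 = 9 remainder 14 (E)
9 ÷ 16 = 0 remainder 9 (9)
Reading remainders bottom-up:
= 0x9EAD


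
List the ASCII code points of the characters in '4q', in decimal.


String: '4q'  (2 characters)
Per-character ASCII lookup:
  '4': digits start at 48: '4' = 48 + 4 = 52
  'q': lowercase starts at 97: 'q' = 97 + 16 = 113
= 52 113


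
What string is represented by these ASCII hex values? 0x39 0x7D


Codes (hex): 0x39 0x7D
Per-code ASCII lookup:
  0x39 = 57  (range 48-57: digits, 57 - 48 = 9) → '9'
  0x7D = 125  (special character) → '}'
= '9}'


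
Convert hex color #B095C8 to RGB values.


Hex: #B095C8
R = B0₁₆ = 176
G = 95₁₆ = 149
B = C8₁₆ = 200
= RGB(176, 149, 200)


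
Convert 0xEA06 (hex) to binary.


Each hex digit → 4 binary bits:
  E = 1110
  A = 1010
  0 = 0000
  6 = 0110
Concatenate: 1110 1010 0000 0110
= 1110101000000110


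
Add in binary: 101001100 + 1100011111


Align and add column by column (LSB to MSB, carry propagating):
  00101001100
+ 01100011111
  -----------
  col 0: 0 + 1 + 0 (carry in) = 1 → bit 1, carry out 0
  col 1: 0 + 1 + 0 (carry in) = 1 → bit 1, carry out 0
  col 2: 1 + 1 + 0 (carry in) = 2 → bit 0, carry out 1
  col 3: 1 + 1 + 1 (carry in) = 3 → bit 1, carry out 1
  col 4: 0 + 1 + 1 (carry in) = 2 → bit 0, carry out 1
  col 5: 0 + 0 + 1 (carry in) = 1 → bit 1, carry out 0
  col 6: 1 + 0 + 0 (carry in) = 1 → bit 1, carry out 0
  col 7: 0 + 0 + 0 (carry in) = 0 → bit 0, carry out 0
  col 8: 1 + 1 + 0 (carry in) = 2 → bit 0, carry out 1
  col 9: 0 + 1 + 1 (carry in) = 2 → bit 0, carry out 1
  col 10: 0 + 0 + 1 (carry in) = 1 → bit 1, carry out 0
Reading bits MSB→LSB: 10001101011
Strip leading zeros: 10001101011
= 10001101011


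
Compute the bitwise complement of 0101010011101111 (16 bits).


Original: 0101010011101111
Invert all bits:
  bit 0: 0 → 1
  bit 1: 1 → 0
  bit 2: 0 → 1
  bit 3: 1 → 0
  bit 4: 0 → 1
  bit 5: 1 → 0
  bit 6: 0 → 1
  bit 7: 0 → 1
  bit 8: 1 → 0
  bit 9: 1 → 0
  bit 10: 1 → 0
  bit 11: 0 → 1
  bit 12: 1 → 0
  bit 13: 1 → 0
  bit 14: 1 → 0
  bit 15: 1 → 0
= 1010101100010000


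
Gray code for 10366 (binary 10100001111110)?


Binary: 10100001111110
Gray code: G = B XOR (B >> 1)
B >> 1 = 01010000111111
10100001111110 XOR 01010000111111:
  1 XOR 0 = 1
  0 XOR 1 = 1
  1 XOR 0 = 1
  0 XOR 1 = 1
  0 XOR 0 = 0
  0 XOR 0 = 0
  0 XOR 0 = 0
  1 XOR 0 = 1
  1 XOR 1 = 0
  1 XOR 1 = 0
  1 XOR 1 = 0
  1 XOR 1 = 0
  1 XOR 1 = 0
  0 XOR 1 = 1
= 11110001000001


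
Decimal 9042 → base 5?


Divide by 5 repeatedly:
9042 ÷ 5 = 1808 remainder 2
1808 ÷ 5 = 361 remainder 3
361 ÷ 5 = 72 remainder 1
72 ÷ 5 = 14 remainder 2
14 ÷ 5 = 2 remainder 4
2 ÷ 5 = 0 remainder 2
Reading remainders bottom-up:
= 242132


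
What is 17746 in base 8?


Divide by 8 repeatedly:
17746 ÷ 8 = 2218 remainder 2
2218 ÷ 8 = 277 remainder 2
277 ÷ 8 = 34 remainder 5
34 ÷ 8 = 4 remainder 2
4 ÷ 8 = 0 remainder 4
Reading remainders bottom-up:
= 0o42522


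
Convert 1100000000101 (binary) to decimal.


Positional values:
Bit 0: 1 × 2^0 = 1
Bit 2: 1 × 2^2 = 4
Bit 11: 1 × 2^11 = 2048
Bit 12: 1 × 2^12 = 4096
Sum = 1 + 4 + 2048 + 4096
= 6149


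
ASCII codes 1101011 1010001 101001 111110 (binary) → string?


Codes (binary): 1101011 1010001 101001 111110
Per-code ASCII lookup:
  1101011 = 107  (range 97-122: lowercase, 107 - 97 = 10) → 'k'
  1010001 = 81  (range 65-90: uppercase, 81 - 65 = 16) → 'Q'
  101001 = 41  (special character) → ')'
  111110 = 62  (special character) → '>'
= 'kQ)>'


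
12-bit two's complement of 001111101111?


Original: 001111101111
Step 1 - Invert all bits: 110000010000
Step 2 - Add 1: 110000010000 + 1
= 110000010001 (represents -1007)


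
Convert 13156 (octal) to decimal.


Positional values:
Position 0: 6 × 8^0 = 6
Position 1: 5 × 8^1 = 40
Position 2: 1 × 8^2 = 64
Position 3: 3 × 8^3 = 1536
Position 4: 1 × 8^4 = 4096
Sum = 6 + 40 + 64 + 1536 + 4096
= 5742


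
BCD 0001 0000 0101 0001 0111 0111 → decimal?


Each 4-bit group → digit:
  0001 → 1
  0000 → 0
  0101 → 5
  0001 → 1
  0111 → 7
  0111 → 7
= 105177


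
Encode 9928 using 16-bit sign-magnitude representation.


Sign bit: 0 (positive)
Magnitude: 9928 = 010011011001000
= 0010011011001000


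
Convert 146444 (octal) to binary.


Each octal digit → 3 binary bits:
  1 = 001
  4 = 100
  6 = 110
  4 = 100
  4 = 100
  4 = 100
Concatenate: 001 100 110 100 100 100
= 001100110100100100


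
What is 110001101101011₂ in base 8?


Group into 3-bit groups: 110001101101011
  110 = 6
  001 = 1
  101 = 5
  101 = 5
  011 = 3
= 0o61553


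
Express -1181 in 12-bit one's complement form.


Original: 010010011101
Invert all bits:
  bit 0: 0 → 1
  bit 1: 1 → 0
  bit 2: 0 → 1
  bit 3: 0 → 1
  bit 4: 1 → 0
  bit 5: 0 → 1
  bit 6: 0 → 1
  bit 7: 1 → 0
  bit 8: 1 → 0
  bit 9: 1 → 0
  bit 10: 0 → 1
  bit 11: 1 → 0
= 101101100010


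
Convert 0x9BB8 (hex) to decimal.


Positional values:
Position 0: 8 × 16^0 = 8 × 1 = 8
Position 1: B × 16^1 = 11 × 16 = 176
Position 2: B × 16^2 = 11 × 256 = 2816
Position 3: 9 × 16^3 = 9 × 4096 = 36864
Sum = 8 + 176 + 2816 + 36864
= 39864


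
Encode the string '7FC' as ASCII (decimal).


String: '7FC'  (3 characters)
Per-character ASCII lookup:
  '7': digits start at 48: '7' = 48 + 7 = 55
  'F': uppercase starts at 65: 'F' = 65 + 5 = 70
  'C': uppercase starts at 65: 'C' = 65 + 2 = 67
= 55 70 67


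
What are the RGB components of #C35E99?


Hex: #C35E99
R = C3₁₆ = 195
G = 5E₁₆ = 94
B = 99₁₆ = 153
= RGB(195, 94, 153)


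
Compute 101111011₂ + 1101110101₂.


Align and add column by column (LSB to MSB, carry propagating):
  00101111011
+ 01101110101
  -----------
  col 0: 1 + 1 + 0 (carry in) = 2 → bit 0, carry out 1
  col 1: 1 + 0 + 1 (carry in) = 2 → bit 0, carry out 1
  col 2: 0 + 1 + 1 (carry in) = 2 → bit 0, carry out 1
  col 3: 1 + 0 + 1 (carry in) = 2 → bit 0, carry out 1
  col 4: 1 + 1 + 1 (carry in) = 3 → bit 1, carry out 1
  col 5: 1 + 1 + 1 (carry in) = 3 → bit 1, carry out 1
  col 6: 1 + 1 + 1 (carry in) = 3 → bit 1, carry out 1
  col 7: 0 + 0 + 1 (carry in) = 1 → bit 1, carry out 0
  col 8: 1 + 1 + 0 (carry in) = 2 → bit 0, carry out 1
  col 9: 0 + 1 + 1 (carry in) = 2 → bit 0, carry out 1
  col 10: 0 + 0 + 1 (carry in) = 1 → bit 1, carry out 0
Reading bits MSB→LSB: 10011110000
Strip leading zeros: 10011110000
= 10011110000


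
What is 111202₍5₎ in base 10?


Positional values (base 5):
  2 × 5^0 = 2 × 1 = 2
  0 × 5^1 = 0 × 5 = 0
  2 × 5^2 = 2 × 25 = 50
  1 × 5^3 = 1 × 125 = 125
  1 × 5^4 = 1 × 625 = 625
  1 × 5^5 = 1 × 3125 = 3125
Sum = 2 + 0 + 50 + 125 + 625 + 3125
= 3927


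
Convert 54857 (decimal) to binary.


Divide by 2 repeatedly:
54857 ÷ 2 = 27428 remainder 1
27428 ÷ 2 = 13714 remainder 0
13714 ÷ 2 = 6857 remainder 0
6857 ÷ 2 = 3428 remainder 1
3428 ÷ 2 = 1714 remainder 0
1714 ÷ 2 = 857 remainder 0
857 ÷ 2 = 428 remainder 1
428 ÷ 2 = 214 remainder 0
214 ÷ 2 = 107 remainder 0
107 ÷ 2 = 53 remainder 1
53 ÷ 2 = 26 remainder 1
26 ÷ 2 = 13 remainder 0
13 ÷ 2 = 6 remainder 1
6 ÷ 2 = 3 remainder 0
3 ÷ 2 = 1 remainder 1
1 ÷ 2 = 0 remainder 1
Reading remainders bottom-up:
= 1101011001001001


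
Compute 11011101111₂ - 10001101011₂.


Align and subtract column by column (LSB to MSB, borrowing when needed):
  11011101111
- 10001101011
  -----------
  col 0: (1 - 0 borrow-in) - 1 → 1 - 1 = 0, borrow out 0
  col 1: (1 - 0 borrow-in) - 1 → 1 - 1 = 0, borrow out 0
  col 2: (1 - 0 borrow-in) - 0 → 1 - 0 = 1, borrow out 0
  col 3: (1 - 0 borrow-in) - 1 → 1 - 1 = 0, borrow out 0
  col 4: (0 - 0 borrow-in) - 0 → 0 - 0 = 0, borrow out 0
  col 5: (1 - 0 borrow-in) - 1 → 1 - 1 = 0, borrow out 0
  col 6: (1 - 0 borrow-in) - 1 → 1 - 1 = 0, borrow out 0
  col 7: (1 - 0 borrow-in) - 0 → 1 - 0 = 1, borrow out 0
  col 8: (0 - 0 borrow-in) - 0 → 0 - 0 = 0, borrow out 0
  col 9: (1 - 0 borrow-in) - 0 → 1 - 0 = 1, borrow out 0
  col 10: (1 - 0 borrow-in) - 1 → 1 - 1 = 0, borrow out 0
Reading bits MSB→LSB: 01010000100
Strip leading zeros: 1010000100
= 1010000100


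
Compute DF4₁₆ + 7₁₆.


Align and add column by column (LSB to MSB, each column mod 16 with carry):
  0DF4
+ 0007
  ----
  col 0: 4(4) + 7(7) + 0 (carry in) = 11 → B(11), carry out 0
  col 1: F(15) + 0(0) + 0 (carry in) = 15 → F(15), carry out 0
  col 2: D(13) + 0(0) + 0 (carry in) = 13 → D(13), carry out 0
  col 3: 0(0) + 0(0) + 0 (carry in) = 0 → 0(0), carry out 0
Reading digits MSB→LSB: 0DFB
Strip leading zeros: DFB
= 0xDFB


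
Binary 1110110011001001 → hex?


Group into 4-bit nibbles: 1110110011001001
  1110 = E
  1100 = C
  1100 = C
  1001 = 9
= 0xECC9


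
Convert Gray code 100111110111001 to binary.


Gray code: 100111110111001
MSB stays the same: 1
Each subsequent bit = prev_binary XOR current_gray:
  B[1] = 1 XOR 0 = 1
  B[2] = 1 XOR 0 = 1
  B[3] = 1 XOR 1 = 0
  B[4] = 0 XOR 1 = 1
  B[5] = 1 XOR 1 = 0
  B[6] = 0 XOR 1 = 1
  B[7] = 1 XOR 1 = 0
  B[8] = 0 XOR 0 = 0
  B[9] = 0 XOR 1 = 1
  B[10] = 1 XOR 1 = 0
  B[11] = 0 XOR 1 = 1
  B[12] = 1 XOR 0 = 1
  B[13] = 1 XOR 0 = 1
  B[14] = 1 XOR 1 = 0
= 111010100101110 (29998 decimal)


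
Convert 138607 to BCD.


Each digit → 4-bit binary:
  1 → 0001
  3 → 0011
  8 → 1000
  6 → 0110
  0 → 0000
  7 → 0111
= 0001 0011 1000 0110 0000 0111


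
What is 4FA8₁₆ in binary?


Each hex digit → 4 binary bits:
  4 = 0100
  F = 1111
  A = 1010
  8 = 1000
Concatenate: 0100 1111 1010 1000
= 0100111110101000


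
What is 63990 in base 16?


Divide by 16 repeatedly:
63990 ÷ 16 = 3999 remainder 6 (6)
3999 ÷ 16 = 249 remainder 15 (F)
249 ÷ 16 = 15 remainder 9 (9)
15 ÷ 16 = 0 remainder 15 (F)
Reading remainders bottom-up:
= 0xF9F6


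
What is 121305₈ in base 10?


Positional values:
Position 0: 5 × 8^0 = 5
Position 1: 0 × 8^1 = 0
Position 2: 3 × 8^2 = 192
Position 3: 1 × 8^3 = 512
Position 4: 2 × 8^4 = 8192
Position 5: 1 × 8^5 = 32768
Sum = 5 + 0 + 192 + 512 + 8192 + 32768
= 41669


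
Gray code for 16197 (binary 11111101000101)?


Binary: 11111101000101
Gray code: G = B XOR (B >> 1)
B >> 1 = 01111110100010
11111101000101 XOR 01111110100010:
  1 XOR 0 = 1
  1 XOR 1 = 0
  1 XOR 1 = 0
  1 XOR 1 = 0
  1 XOR 1 = 0
  1 XOR 1 = 0
  0 XOR 1 = 1
  1 XOR 0 = 1
  0 XOR 1 = 1
  0 XOR 0 = 0
  0 XOR 0 = 0
  1 XOR 0 = 1
  0 XOR 1 = 1
  1 XOR 0 = 1
= 10000011100111


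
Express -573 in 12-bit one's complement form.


Original: 001000111101
Invert all bits:
  bit 0: 0 → 1
  bit 1: 0 → 1
  bit 2: 1 → 0
  bit 3: 0 → 1
  bit 4: 0 → 1
  bit 5: 0 → 1
  bit 6: 1 → 0
  bit 7: 1 → 0
  bit 8: 1 → 0
  bit 9: 1 → 0
  bit 10: 0 → 1
  bit 11: 1 → 0
= 110111000010


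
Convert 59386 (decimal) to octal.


Divide by 8 repeatedly:
59386 ÷ 8 = 7423 remainder 2
7423 ÷ 8 = 927 remainder 7
927 ÷ 8 = 115 remainder 7
115 ÷ 8 = 14 remainder 3
14 ÷ 8 = 1 remainder 6
1 ÷ 8 = 0 remainder 1
Reading remainders bottom-up:
= 0o163772


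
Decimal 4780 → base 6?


Divide by 6 repeatedly:
4780 ÷ 6 = 796 remainder 4
796 ÷ 6 = 132 remainder 4
132 ÷ 6 = 22 remainder 0
22 ÷ 6 = 3 remainder 4
3 ÷ 6 = 0 remainder 3
Reading remainders bottom-up:
= 34044


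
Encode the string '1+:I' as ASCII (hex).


String: '1+:I'  (4 characters)
Per-character ASCII lookup:
  '1': digits start at 48: '1' = 48 + 1 = 49 → 0x31
  '+': special character: '+' = 43 → 0x2B
  ':': special character: ':' = 58 → 0x3A
  'I': uppercase starts at 65: 'I' = 65 + 8 = 73 → 0x49
= 0x31 0x2B 0x3A 0x49


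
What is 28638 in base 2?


Divide by 2 repeatedly:
28638 ÷ 2 = 14319 remainder 0
14319 ÷ 2 = 7159 remainder 1
7159 ÷ 2 = 3579 remainder 1
3579 ÷ 2 = 1789 remainder 1
1789 ÷ 2 = 894 remainder 1
894 ÷ 2 = 447 remainder 0
447 ÷ 2 = 223 remainder 1
223 ÷ 2 = 111 remainder 1
111 ÷ 2 = 55 remainder 1
55 ÷ 2 = 27 remainder 1
27 ÷ 2 = 13 remainder 1
13 ÷ 2 = 6 remainder 1
6 ÷ 2 = 3 remainder 0
3 ÷ 2 = 1 remainder 1
1 ÷ 2 = 0 remainder 1
Reading remainders bottom-up:
= 110111111011110


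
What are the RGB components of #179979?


Hex: #179979
R = 17₁₆ = 23
G = 99₁₆ = 153
B = 79₁₆ = 121
= RGB(23, 153, 121)


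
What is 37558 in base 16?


Divide by 16 repeatedly:
37558 ÷ 16 = 2347 remainder 6 (6)
2347 ÷ 16 = 146 remainder 11 (B)
146 ÷ 16 = 9 remainder 2 (2)
9 ÷ 16 = 0 remainder 9 (9)
Reading remainders bottom-up:
= 0x92B6


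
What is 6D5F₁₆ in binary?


Each hex digit → 4 binary bits:
  6 = 0110
  D = 1101
  5 = 0101
  F = 1111
Concatenate: 0110 1101 0101 1111
= 0110110101011111


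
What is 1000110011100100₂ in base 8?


Group into 3-bit groups: 001000110011100100
  001 = 1
  000 = 0
  110 = 6
  011 = 3
  100 = 4
  100 = 4
= 0o106344


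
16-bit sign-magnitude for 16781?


Sign bit: 0 (positive)
Magnitude: 16781 = 100000110001101
= 0100000110001101


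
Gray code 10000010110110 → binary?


Gray code: 10000010110110
MSB stays the same: 1
Each subsequent bit = prev_binary XOR current_gray:
  B[1] = 1 XOR 0 = 1
  B[2] = 1 XOR 0 = 1
  B[3] = 1 XOR 0 = 1
  B[4] = 1 XOR 0 = 1
  B[5] = 1 XOR 0 = 1
  B[6] = 1 XOR 1 = 0
  B[7] = 0 XOR 0 = 0
  B[8] = 0 XOR 1 = 1
  B[9] = 1 XOR 1 = 0
  B[10] = 0 XOR 0 = 0
  B[11] = 0 XOR 1 = 1
  B[12] = 1 XOR 1 = 0
  B[13] = 0 XOR 0 = 0
= 11111100100100 (16164 decimal)


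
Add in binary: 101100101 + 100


Align and add column by column (LSB to MSB, carry propagating):
  0101100101
+ 0000000100
  ----------
  col 0: 1 + 0 + 0 (carry in) = 1 → bit 1, carry out 0
  col 1: 0 + 0 + 0 (carry in) = 0 → bit 0, carry out 0
  col 2: 1 + 1 + 0 (carry in) = 2 → bit 0, carry out 1
  col 3: 0 + 0 + 1 (carry in) = 1 → bit 1, carry out 0
  col 4: 0 + 0 + 0 (carry in) = 0 → bit 0, carry out 0
  col 5: 1 + 0 + 0 (carry in) = 1 → bit 1, carry out 0
  col 6: 1 + 0 + 0 (carry in) = 1 → bit 1, carry out 0
  col 7: 0 + 0 + 0 (carry in) = 0 → bit 0, carry out 0
  col 8: 1 + 0 + 0 (carry in) = 1 → bit 1, carry out 0
  col 9: 0 + 0 + 0 (carry in) = 0 → bit 0, carry out 0
Reading bits MSB→LSB: 0101101001
Strip leading zeros: 101101001
= 101101001


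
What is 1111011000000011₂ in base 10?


Positional values:
Bit 0: 1 × 2^0 = 1
Bit 1: 1 × 2^1 = 2
Bit 9: 1 × 2^9 = 512
Bit 10: 1 × 2^10 = 1024
Bit 12: 1 × 2^12 = 4096
Bit 13: 1 × 2^13 = 8192
Bit 14: 1 × 2^14 = 16384
Bit 15: 1 × 2^15 = 32768
Sum = 1 + 2 + 512 + 1024 + 4096 + 8192 + 16384 + 32768
= 62979


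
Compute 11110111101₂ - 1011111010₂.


Align and subtract column by column (LSB to MSB, borrowing when needed):
  11110111101
- 01011111010
  -----------
  col 0: (1 - 0 borrow-in) - 0 → 1 - 0 = 1, borrow out 0
  col 1: (0 - 0 borrow-in) - 1 → borrow from next column: (0+2) - 1 = 1, borrow out 1
  col 2: (1 - 1 borrow-in) - 0 → 0 - 0 = 0, borrow out 0
  col 3: (1 - 0 borrow-in) - 1 → 1 - 1 = 0, borrow out 0
  col 4: (1 - 0 borrow-in) - 1 → 1 - 1 = 0, borrow out 0
  col 5: (1 - 0 borrow-in) - 1 → 1 - 1 = 0, borrow out 0
  col 6: (0 - 0 borrow-in) - 1 → borrow from next column: (0+2) - 1 = 1, borrow out 1
  col 7: (1 - 1 borrow-in) - 1 → borrow from next column: (0+2) - 1 = 1, borrow out 1
  col 8: (1 - 1 borrow-in) - 0 → 0 - 0 = 0, borrow out 0
  col 9: (1 - 0 borrow-in) - 1 → 1 - 1 = 0, borrow out 0
  col 10: (1 - 0 borrow-in) - 0 → 1 - 0 = 1, borrow out 0
Reading bits MSB→LSB: 10011000011
Strip leading zeros: 10011000011
= 10011000011


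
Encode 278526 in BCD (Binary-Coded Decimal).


Each digit → 4-bit binary:
  2 → 0010
  7 → 0111
  8 → 1000
  5 → 0101
  2 → 0010
  6 → 0110
= 0010 0111 1000 0101 0010 0110


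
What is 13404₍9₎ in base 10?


Positional values (base 9):
  4 × 9^0 = 4 × 1 = 4
  0 × 9^1 = 0 × 9 = 0
  4 × 9^2 = 4 × 81 = 324
  3 × 9^3 = 3 × 729 = 2187
  1 × 9^4 = 1 × 6561 = 6561
Sum = 4 + 0 + 324 + 2187 + 6561
= 9076


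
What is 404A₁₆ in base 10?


Positional values:
Position 0: A × 16^0 = 10 × 1 = 10
Position 1: 4 × 16^1 = 4 × 16 = 64
Position 2: 0 × 16^2 = 0 × 256 = 0
Position 3: 4 × 16^3 = 4 × 4096 = 16384
Sum = 10 + 64 + 0 + 16384
= 16458


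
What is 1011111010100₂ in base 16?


Group into 4-bit nibbles: 0001011111010100
  0001 = 1
  0111 = 7
  1101 = D
  0100 = 4
= 0x17D4


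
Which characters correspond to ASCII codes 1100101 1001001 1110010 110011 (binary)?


Codes (binary): 1100101 1001001 1110010 110011
Per-code ASCII lookup:
  1100101 = 101  (range 97-122: lowercase, 101 - 97 = 4) → 'e'
  1001001 = 73  (range 65-90: uppercase, 73 - 65 = 8) → 'I'
  1110010 = 114  (range 97-122: lowercase, 114 - 97 = 17) → 'r'
  110011 = 51  (range 48-57: digits, 51 - 48 = 3) → '3'
= 'eIr3'


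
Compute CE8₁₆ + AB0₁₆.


Align and add column by column (LSB to MSB, each column mod 16 with carry):
  0CE8
+ 0AB0
  ----
  col 0: 8(8) + 0(0) + 0 (carry in) = 8 → 8(8), carry out 0
  col 1: E(14) + B(11) + 0 (carry in) = 25 → 9(9), carry out 1
  col 2: C(12) + A(10) + 1 (carry in) = 23 → 7(7), carry out 1
  col 3: 0(0) + 0(0) + 1 (carry in) = 1 → 1(1), carry out 0
Reading digits MSB→LSB: 1798
Strip leading zeros: 1798
= 0x1798


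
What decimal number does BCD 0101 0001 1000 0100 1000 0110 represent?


Each 4-bit group → digit:
  0101 → 5
  0001 → 1
  1000 → 8
  0100 → 4
  1000 → 8
  0110 → 6
= 518486


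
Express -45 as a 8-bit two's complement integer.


Original: 00101101
Step 1 - Invert all bits: 11010010
Step 2 - Add 1: 11010010 + 1
= 11010011 (represents -45)


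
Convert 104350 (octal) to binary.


Each octal digit → 3 binary bits:
  1 = 001
  0 = 000
  4 = 100
  3 = 011
  5 = 101
  0 = 000
Concatenate: 001 000 100 011 101 000
= 001000100011101000


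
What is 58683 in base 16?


Divide by 16 repeatedly:
58683 ÷ 16 = 3667 remainder 11 (B)
3667 ÷ 16 = 229 remainder 3 (3)
229 ÷ 16 = 14 remainder 5 (5)
14 ÷ 16 = 0 remainder 14 (E)
Reading remainders bottom-up:
= 0xE53B


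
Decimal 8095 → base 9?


Divide by 9 repeatedly:
8095 ÷ 9 = 899 remainder 4
899 ÷ 9 = 99 remainder 8
99 ÷ 9 = 11 remainder 0
11 ÷ 9 = 1 remainder 2
1 ÷ 9 = 0 remainder 1
Reading remainders bottom-up:
= 12084


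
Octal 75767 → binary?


Each octal digit → 3 binary bits:
  7 = 111
  5 = 101
  7 = 111
  6 = 110
  7 = 111
Concatenate: 111 101 111 110 111
= 111101111110111


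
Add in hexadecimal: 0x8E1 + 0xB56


Align and add column by column (LSB to MSB, each column mod 16 with carry):
  08E1
+ 0B56
  ----
  col 0: 1(1) + 6(6) + 0 (carry in) = 7 → 7(7), carry out 0
  col 1: E(14) + 5(5) + 0 (carry in) = 19 → 3(3), carry out 1
  col 2: 8(8) + B(11) + 1 (carry in) = 20 → 4(4), carry out 1
  col 3: 0(0) + 0(0) + 1 (carry in) = 1 → 1(1), carry out 0
Reading digits MSB→LSB: 1437
Strip leading zeros: 1437
= 0x1437


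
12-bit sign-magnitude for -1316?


Sign bit: 1 (negative)
Magnitude: 1316 = 10100100100
= 110100100100


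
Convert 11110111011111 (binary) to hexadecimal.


Group into 4-bit nibbles: 0011110111011111
  0011 = 3
  1101 = D
  1101 = D
  1111 = F
= 0x3DDF


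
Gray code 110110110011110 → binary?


Gray code: 110110110011110
MSB stays the same: 1
Each subsequent bit = prev_binary XOR current_gray:
  B[1] = 1 XOR 1 = 0
  B[2] = 0 XOR 0 = 0
  B[3] = 0 XOR 1 = 1
  B[4] = 1 XOR 1 = 0
  B[5] = 0 XOR 0 = 0
  B[6] = 0 XOR 1 = 1
  B[7] = 1 XOR 1 = 0
  B[8] = 0 XOR 0 = 0
  B[9] = 0 XOR 0 = 0
  B[10] = 0 XOR 1 = 1
  B[11] = 1 XOR 1 = 0
  B[12] = 0 XOR 1 = 1
  B[13] = 1 XOR 1 = 0
  B[14] = 0 XOR 0 = 0
= 100100100010100 (18708 decimal)


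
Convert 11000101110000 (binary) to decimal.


Positional values:
Bit 4: 1 × 2^4 = 16
Bit 5: 1 × 2^5 = 32
Bit 6: 1 × 2^6 = 64
Bit 8: 1 × 2^8 = 256
Bit 12: 1 × 2^12 = 4096
Bit 13: 1 × 2^13 = 8192
Sum = 16 + 32 + 64 + 256 + 4096 + 8192
= 12656


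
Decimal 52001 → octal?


Divide by 8 repeatedly:
52001 ÷ 8 = 6500 remainder 1
6500 ÷ 8 = 812 remainder 4
812 ÷ 8 = 101 remainder 4
101 ÷ 8 = 12 remainder 5
12 ÷ 8 = 1 remainder 4
1 ÷ 8 = 0 remainder 1
Reading remainders bottom-up:
= 0o145441


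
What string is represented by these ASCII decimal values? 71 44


Codes (decimal): 71 44
Per-code ASCII lookup:
  71  (range 65-90: uppercase, 71 - 65 = 6) → 'G'
  44  (special character) → ','
= 'G,'


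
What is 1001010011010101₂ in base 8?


Group into 3-bit groups: 001001010011010101
  001 = 1
  001 = 1
  010 = 2
  011 = 3
  010 = 2
  101 = 5
= 0o112325


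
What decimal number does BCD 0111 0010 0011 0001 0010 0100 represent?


Each 4-bit group → digit:
  0111 → 7
  0010 → 2
  0011 → 3
  0001 → 1
  0010 → 2
  0100 → 4
= 723124


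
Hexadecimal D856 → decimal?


Positional values:
Position 0: 6 × 16^0 = 6 × 1 = 6
Position 1: 5 × 16^1 = 5 × 16 = 80
Position 2: 8 × 16^2 = 8 × 256 = 2048
Position 3: D × 16^3 = 13 × 4096 = 53248
Sum = 6 + 80 + 2048 + 53248
= 55382


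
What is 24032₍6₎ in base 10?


Positional values (base 6):
  2 × 6^0 = 2 × 1 = 2
  3 × 6^1 = 3 × 6 = 18
  0 × 6^2 = 0 × 36 = 0
  4 × 6^3 = 4 × 216 = 864
  2 × 6^4 = 2 × 1296 = 2592
Sum = 2 + 18 + 0 + 864 + 2592
= 3476


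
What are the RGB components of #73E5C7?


Hex: #73E5C7
R = 73₁₆ = 115
G = E5₁₆ = 229
B = C7₁₆ = 199
= RGB(115, 229, 199)


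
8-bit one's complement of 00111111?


Original: 00111111
Invert all bits:
  bit 0: 0 → 1
  bit 1: 0 → 1
  bit 2: 1 → 0
  bit 3: 1 → 0
  bit 4: 1 → 0
  bit 5: 1 → 0
  bit 6: 1 → 0
  bit 7: 1 → 0
= 11000000


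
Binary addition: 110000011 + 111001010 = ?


Align and add column by column (LSB to MSB, carry propagating):
  0110000011
+ 0111001010
  ----------
  col 0: 1 + 0 + 0 (carry in) = 1 → bit 1, carry out 0
  col 1: 1 + 1 + 0 (carry in) = 2 → bit 0, carry out 1
  col 2: 0 + 0 + 1 (carry in) = 1 → bit 1, carry out 0
  col 3: 0 + 1 + 0 (carry in) = 1 → bit 1, carry out 0
  col 4: 0 + 0 + 0 (carry in) = 0 → bit 0, carry out 0
  col 5: 0 + 0 + 0 (carry in) = 0 → bit 0, carry out 0
  col 6: 0 + 1 + 0 (carry in) = 1 → bit 1, carry out 0
  col 7: 1 + 1 + 0 (carry in) = 2 → bit 0, carry out 1
  col 8: 1 + 1 + 1 (carry in) = 3 → bit 1, carry out 1
  col 9: 0 + 0 + 1 (carry in) = 1 → bit 1, carry out 0
Reading bits MSB→LSB: 1101001101
Strip leading zeros: 1101001101
= 1101001101


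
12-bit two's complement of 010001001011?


Original: 010001001011
Step 1 - Invert all bits: 101110110100
Step 2 - Add 1: 101110110100 + 1
= 101110110101 (represents -1099)


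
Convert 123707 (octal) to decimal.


Positional values:
Position 0: 7 × 8^0 = 7
Position 1: 0 × 8^1 = 0
Position 2: 7 × 8^2 = 448
Position 3: 3 × 8^3 = 1536
Position 4: 2 × 8^4 = 8192
Position 5: 1 × 8^5 = 32768
Sum = 7 + 0 + 448 + 1536 + 8192 + 32768
= 42951


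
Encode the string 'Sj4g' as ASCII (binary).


String: 'Sj4g'  (4 characters)
Per-character ASCII lookup:
  'S': uppercase starts at 65: 'S' = 65 + 18 = 83 → 1010011
  'j': lowercase starts at 97: 'j' = 97 + 9 = 106 → 1101010
  '4': digits start at 48: '4' = 48 + 4 = 52 → 110100
  'g': lowercase starts at 97: 'g' = 97 + 6 = 103 → 1100111
= 1010011 1101010 110100 1100111


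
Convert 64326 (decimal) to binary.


Divide by 2 repeatedly:
64326 ÷ 2 = 32163 remainder 0
32163 ÷ 2 = 16081 remainder 1
16081 ÷ 2 = 8040 remainder 1
8040 ÷ 2 = 4020 remainder 0
4020 ÷ 2 = 2010 remainder 0
2010 ÷ 2 = 1005 remainder 0
1005 ÷ 2 = 502 remainder 1
502 ÷ 2 = 251 remainder 0
251 ÷ 2 = 125 remainder 1
125 ÷ 2 = 62 remainder 1
62 ÷ 2 = 31 remainder 0
31 ÷ 2 = 15 remainder 1
15 ÷ 2 = 7 remainder 1
7 ÷ 2 = 3 remainder 1
3 ÷ 2 = 1 remainder 1
1 ÷ 2 = 0 remainder 1
Reading remainders bottom-up:
= 1111101101000110


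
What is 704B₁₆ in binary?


Each hex digit → 4 binary bits:
  7 = 0111
  0 = 0000
  4 = 0100
  B = 1011
Concatenate: 0111 0000 0100 1011
= 0111000001001011


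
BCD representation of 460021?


Each digit → 4-bit binary:
  4 → 0100
  6 → 0110
  0 → 0000
  0 → 0000
  2 → 0010
  1 → 0001
= 0100 0110 0000 0000 0010 0001


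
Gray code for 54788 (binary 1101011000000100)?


Binary: 1101011000000100
Gray code: G = B XOR (B >> 1)
B >> 1 = 0110101100000010
1101011000000100 XOR 0110101100000010:
  1 XOR 0 = 1
  1 XOR 1 = 0
  0 XOR 1 = 1
  1 XOR 0 = 1
  0 XOR 1 = 1
  1 XOR 0 = 1
  1 XOR 1 = 0
  0 XOR 1 = 1
  0 XOR 0 = 0
  0 XOR 0 = 0
  0 XOR 0 = 0
  0 XOR 0 = 0
  0 XOR 0 = 0
  1 XOR 0 = 1
  0 XOR 1 = 1
  0 XOR 0 = 0
= 1011110100000110


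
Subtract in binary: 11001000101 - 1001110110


Align and subtract column by column (LSB to MSB, borrowing when needed):
  11001000101
- 01001110110
  -----------
  col 0: (1 - 0 borrow-in) - 0 → 1 - 0 = 1, borrow out 0
  col 1: (0 - 0 borrow-in) - 1 → borrow from next column: (0+2) - 1 = 1, borrow out 1
  col 2: (1 - 1 borrow-in) - 1 → borrow from next column: (0+2) - 1 = 1, borrow out 1
  col 3: (0 - 1 borrow-in) - 0 → borrow from next column: (-1+2) - 0 = 1, borrow out 1
  col 4: (0 - 1 borrow-in) - 1 → borrow from next column: (-1+2) - 1 = 0, borrow out 1
  col 5: (0 - 1 borrow-in) - 1 → borrow from next column: (-1+2) - 1 = 0, borrow out 1
  col 6: (1 - 1 borrow-in) - 1 → borrow from next column: (0+2) - 1 = 1, borrow out 1
  col 7: (0 - 1 borrow-in) - 0 → borrow from next column: (-1+2) - 0 = 1, borrow out 1
  col 8: (0 - 1 borrow-in) - 0 → borrow from next column: (-1+2) - 0 = 1, borrow out 1
  col 9: (1 - 1 borrow-in) - 1 → borrow from next column: (0+2) - 1 = 1, borrow out 1
  col 10: (1 - 1 borrow-in) - 0 → 0 - 0 = 0, borrow out 0
Reading bits MSB→LSB: 01111001111
Strip leading zeros: 1111001111
= 1111001111


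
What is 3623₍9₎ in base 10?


Positional values (base 9):
  3 × 9^0 = 3 × 1 = 3
  2 × 9^1 = 2 × 9 = 18
  6 × 9^2 = 6 × 81 = 486
  3 × 9^3 = 3 × 729 = 2187
Sum = 3 + 18 + 486 + 2187
= 2694


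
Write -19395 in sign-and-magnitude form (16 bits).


Sign bit: 1 (negative)
Magnitude: 19395 = 100101111000011
= 1100101111000011


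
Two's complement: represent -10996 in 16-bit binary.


Original: 0010101011110100
Step 1 - Invert all bits: 1101010100001011
Step 2 - Add 1: 1101010100001011 + 1
= 1101010100001100 (represents -10996)


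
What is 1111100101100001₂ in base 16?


Group into 4-bit nibbles: 1111100101100001
  1111 = F
  1001 = 9
  0110 = 6
  0001 = 1
= 0xF961


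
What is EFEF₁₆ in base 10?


Positional values:
Position 0: F × 16^0 = 15 × 1 = 15
Position 1: E × 16^1 = 14 × 16 = 224
Position 2: F × 16^2 = 15 × 256 = 3840
Position 3: E × 16^3 = 14 × 4096 = 57344
Sum = 15 + 224 + 3840 + 57344
= 61423


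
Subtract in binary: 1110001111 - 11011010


Align and subtract column by column (LSB to MSB, borrowing when needed):
  1110001111
- 0011011010
  ----------
  col 0: (1 - 0 borrow-in) - 0 → 1 - 0 = 1, borrow out 0
  col 1: (1 - 0 borrow-in) - 1 → 1 - 1 = 0, borrow out 0
  col 2: (1 - 0 borrow-in) - 0 → 1 - 0 = 1, borrow out 0
  col 3: (1 - 0 borrow-in) - 1 → 1 - 1 = 0, borrow out 0
  col 4: (0 - 0 borrow-in) - 1 → borrow from next column: (0+2) - 1 = 1, borrow out 1
  col 5: (0 - 1 borrow-in) - 0 → borrow from next column: (-1+2) - 0 = 1, borrow out 1
  col 6: (0 - 1 borrow-in) - 1 → borrow from next column: (-1+2) - 1 = 0, borrow out 1
  col 7: (1 - 1 borrow-in) - 1 → borrow from next column: (0+2) - 1 = 1, borrow out 1
  col 8: (1 - 1 borrow-in) - 0 → 0 - 0 = 0, borrow out 0
  col 9: (1 - 0 borrow-in) - 0 → 1 - 0 = 1, borrow out 0
Reading bits MSB→LSB: 1010110101
Strip leading zeros: 1010110101
= 1010110101


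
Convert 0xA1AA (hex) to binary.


Each hex digit → 4 binary bits:
  A = 1010
  1 = 0001
  A = 1010
  A = 1010
Concatenate: 1010 0001 1010 1010
= 1010000110101010


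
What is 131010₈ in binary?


Each octal digit → 3 binary bits:
  1 = 001
  3 = 011
  1 = 001
  0 = 000
  1 = 001
  0 = 000
Concatenate: 001 011 001 000 001 000
= 001011001000001000


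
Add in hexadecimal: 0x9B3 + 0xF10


Align and add column by column (LSB to MSB, each column mod 16 with carry):
  09B3
+ 0F10
  ----
  col 0: 3(3) + 0(0) + 0 (carry in) = 3 → 3(3), carry out 0
  col 1: B(11) + 1(1) + 0 (carry in) = 12 → C(12), carry out 0
  col 2: 9(9) + F(15) + 0 (carry in) = 24 → 8(8), carry out 1
  col 3: 0(0) + 0(0) + 1 (carry in) = 1 → 1(1), carry out 0
Reading digits MSB→LSB: 18C3
Strip leading zeros: 18C3
= 0x18C3


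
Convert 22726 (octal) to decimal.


Positional values:
Position 0: 6 × 8^0 = 6
Position 1: 2 × 8^1 = 16
Position 2: 7 × 8^2 = 448
Position 3: 2 × 8^3 = 1024
Position 4: 2 × 8^4 = 8192
Sum = 6 + 16 + 448 + 1024 + 8192
= 9686


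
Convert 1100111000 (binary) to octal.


Group into 3-bit groups: 001100111000
  001 = 1
  100 = 4
  111 = 7
  000 = 0
= 0o1470


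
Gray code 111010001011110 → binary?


Gray code: 111010001011110
MSB stays the same: 1
Each subsequent bit = prev_binary XOR current_gray:
  B[1] = 1 XOR 1 = 0
  B[2] = 0 XOR 1 = 1
  B[3] = 1 XOR 0 = 1
  B[4] = 1 XOR 1 = 0
  B[5] = 0 XOR 0 = 0
  B[6] = 0 XOR 0 = 0
  B[7] = 0 XOR 0 = 0
  B[8] = 0 XOR 1 = 1
  B[9] = 1 XOR 0 = 1
  B[10] = 1 XOR 1 = 0
  B[11] = 0 XOR 1 = 1
  B[12] = 1 XOR 1 = 0
  B[13] = 0 XOR 1 = 1
  B[14] = 1 XOR 0 = 1
= 101100001101011 (22635 decimal)


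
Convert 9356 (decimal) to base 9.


Divide by 9 repeatedly:
9356 ÷ 9 = 1039 remainder 5
1039 ÷ 9 = 115 remainder 4
115 ÷ 9 = 12 remainder 7
12 ÷ 9 = 1 remainder 3
1 ÷ 9 = 0 remainder 1
Reading remainders bottom-up:
= 13745


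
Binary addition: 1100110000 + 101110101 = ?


Align and add column by column (LSB to MSB, carry propagating):
  01100110000
+ 00101110101
  -----------
  col 0: 0 + 1 + 0 (carry in) = 1 → bit 1, carry out 0
  col 1: 0 + 0 + 0 (carry in) = 0 → bit 0, carry out 0
  col 2: 0 + 1 + 0 (carry in) = 1 → bit 1, carry out 0
  col 3: 0 + 0 + 0 (carry in) = 0 → bit 0, carry out 0
  col 4: 1 + 1 + 0 (carry in) = 2 → bit 0, carry out 1
  col 5: 1 + 1 + 1 (carry in) = 3 → bit 1, carry out 1
  col 6: 0 + 1 + 1 (carry in) = 2 → bit 0, carry out 1
  col 7: 0 + 0 + 1 (carry in) = 1 → bit 1, carry out 0
  col 8: 1 + 1 + 0 (carry in) = 2 → bit 0, carry out 1
  col 9: 1 + 0 + 1 (carry in) = 2 → bit 0, carry out 1
  col 10: 0 + 0 + 1 (carry in) = 1 → bit 1, carry out 0
Reading bits MSB→LSB: 10010100101
Strip leading zeros: 10010100101
= 10010100101


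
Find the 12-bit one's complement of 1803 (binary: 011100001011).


Original: 011100001011
Invert all bits:
  bit 0: 0 → 1
  bit 1: 1 → 0
  bit 2: 1 → 0
  bit 3: 1 → 0
  bit 4: 0 → 1
  bit 5: 0 → 1
  bit 6: 0 → 1
  bit 7: 0 → 1
  bit 8: 1 → 0
  bit 9: 0 → 1
  bit 10: 1 → 0
  bit 11: 1 → 0
= 100011110100


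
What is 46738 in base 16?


Divide by 16 repeatedly:
46738 ÷ 16 = 2921 remainder 2 (2)
2921 ÷ 16 = 182 remainder 9 (9)
182 ÷ 16 = 11 remainder 6 (6)
11 ÷ 16 = 0 remainder 11 (B)
Reading remainders bottom-up:
= 0xB692


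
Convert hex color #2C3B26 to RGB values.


Hex: #2C3B26
R = 2C₁₆ = 44
G = 3B₁₆ = 59
B = 26₁₆ = 38
= RGB(44, 59, 38)


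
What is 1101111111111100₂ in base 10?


Positional values:
Bit 2: 1 × 2^2 = 4
Bit 3: 1 × 2^3 = 8
Bit 4: 1 × 2^4 = 16
Bit 5: 1 × 2^5 = 32
Bit 6: 1 × 2^6 = 64
Bit 7: 1 × 2^7 = 128
Bit 8: 1 × 2^8 = 256
Bit 9: 1 × 2^9 = 512
Bit 10: 1 × 2^10 = 1024
Bit 11: 1 × 2^11 = 2048
Bit 12: 1 × 2^12 = 4096
Bit 14: 1 × 2^14 = 16384
Bit 15: 1 × 2^15 = 32768
Sum = 4 + 8 + 16 + 32 + 64 + 128 + 256 + 512 + 1024 + 2048 + 4096 + 16384 + 32768
= 57340


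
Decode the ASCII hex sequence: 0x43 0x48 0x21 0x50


Codes (hex): 0x43 0x48 0x21 0x50
Per-code ASCII lookup:
  0x43 = 67  (range 65-90: uppercase, 67 - 65 = 2) → 'C'
  0x48 = 72  (range 65-90: uppercase, 72 - 65 = 7) → 'H'
  0x21 = 33  (special character) → '!'
  0x50 = 80  (range 65-90: uppercase, 80 - 65 = 15) → 'P'
= 'CH!P'


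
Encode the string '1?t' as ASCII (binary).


String: '1?t'  (3 characters)
Per-character ASCII lookup:
  '1': digits start at 48: '1' = 48 + 1 = 49 → 110001
  '?': special character: '?' = 63 → 111111
  't': lowercase starts at 97: 't' = 97 + 19 = 116 → 1110100
= 110001 111111 1110100


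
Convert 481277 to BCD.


Each digit → 4-bit binary:
  4 → 0100
  8 → 1000
  1 → 0001
  2 → 0010
  7 → 0111
  7 → 0111
= 0100 1000 0001 0010 0111 0111


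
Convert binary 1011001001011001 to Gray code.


Binary: 1011001001011001
Gray code: G = B XOR (B >> 1)
B >> 1 = 0101100100101100
1011001001011001 XOR 0101100100101100:
  1 XOR 0 = 1
  0 XOR 1 = 1
  1 XOR 0 = 1
  1 XOR 1 = 0
  0 XOR 1 = 1
  0 XOR 0 = 0
  1 XOR 0 = 1
  0 XOR 1 = 1
  0 XOR 0 = 0
  1 XOR 0 = 1
  0 XOR 1 = 1
  1 XOR 0 = 1
  1 XOR 1 = 0
  0 XOR 1 = 1
  0 XOR 0 = 0
  1 XOR 0 = 1
= 1110101101110101


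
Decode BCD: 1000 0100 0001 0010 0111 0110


Each 4-bit group → digit:
  1000 → 8
  0100 → 4
  0001 → 1
  0010 → 2
  0111 → 7
  0110 → 6
= 841276


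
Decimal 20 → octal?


Divide by 8 repeatedly:
20 ÷ 8 = 2 remainder 4
2 ÷ 8 = 0 remainder 2
Reading remainders bottom-up:
= 0o24


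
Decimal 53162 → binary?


Divide by 2 repeatedly:
53162 ÷ 2 = 26581 remainder 0
26581 ÷ 2 = 13290 remainder 1
13290 ÷ 2 = 6645 remainder 0
6645 ÷ 2 = 3322 remainder 1
3322 ÷ 2 = 1661 remainder 0
1661 ÷ 2 = 830 remainder 1
830 ÷ 2 = 415 remainder 0
415 ÷ 2 = 207 remainder 1
207 ÷ 2 = 103 remainder 1
103 ÷ 2 = 51 remainder 1
51 ÷ 2 = 25 remainder 1
25 ÷ 2 = 12 remainder 1
12 ÷ 2 = 6 remainder 0
6 ÷ 2 = 3 remainder 0
3 ÷ 2 = 1 remainder 1
1 ÷ 2 = 0 remainder 1
Reading remainders bottom-up:
= 1100111110101010


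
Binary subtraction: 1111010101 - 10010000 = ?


Align and subtract column by column (LSB to MSB, borrowing when needed):
  1111010101
- 0010010000
  ----------
  col 0: (1 - 0 borrow-in) - 0 → 1 - 0 = 1, borrow out 0
  col 1: (0 - 0 borrow-in) - 0 → 0 - 0 = 0, borrow out 0
  col 2: (1 - 0 borrow-in) - 0 → 1 - 0 = 1, borrow out 0
  col 3: (0 - 0 borrow-in) - 0 → 0 - 0 = 0, borrow out 0
  col 4: (1 - 0 borrow-in) - 1 → 1 - 1 = 0, borrow out 0
  col 5: (0 - 0 borrow-in) - 0 → 0 - 0 = 0, borrow out 0
  col 6: (1 - 0 borrow-in) - 0 → 1 - 0 = 1, borrow out 0
  col 7: (1 - 0 borrow-in) - 1 → 1 - 1 = 0, borrow out 0
  col 8: (1 - 0 borrow-in) - 0 → 1 - 0 = 1, borrow out 0
  col 9: (1 - 0 borrow-in) - 0 → 1 - 0 = 1, borrow out 0
Reading bits MSB→LSB: 1101000101
Strip leading zeros: 1101000101
= 1101000101
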